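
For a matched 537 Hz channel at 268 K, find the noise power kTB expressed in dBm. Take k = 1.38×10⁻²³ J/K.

P_n = kTB = 1.38×10⁻²³ × 268 × 5.37×10² = 1.99×10⁻¹⁸ W
In dBm: 10 log₁₀(1.99×10⁻¹⁸ / 10⁻³) = −147.0 dBm

−147.0 dBm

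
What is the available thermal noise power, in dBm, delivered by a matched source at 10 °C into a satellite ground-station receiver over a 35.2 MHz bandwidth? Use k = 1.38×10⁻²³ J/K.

−98.6 dBm

T = 10 °C + 273.15 = 283.15 K
P_n = kTB = 1.38×10⁻²³ × 283.15 × 3.52×10⁷ = 1.38×10⁻¹³ W
In dBm: 10 log₁₀(1.38×10⁻¹³ / 10⁻³) = −98.6 dBm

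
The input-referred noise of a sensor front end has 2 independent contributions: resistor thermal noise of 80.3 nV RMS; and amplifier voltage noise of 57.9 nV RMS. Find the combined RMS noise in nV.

Uncorrelated sources add in power (mean-square): V_tot = √(ΣV_i²)
V_tot = √[(8.03×10⁻⁸)² + (5.79×10⁻⁸)²] = 9.90×10⁻⁸ V = 99.0 nV

99.0 nV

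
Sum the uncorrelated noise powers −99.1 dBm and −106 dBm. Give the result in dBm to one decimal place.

−98.3 dBm

Convert to linear, add, convert back:
P₁ = 1.23×10⁻¹³ W, P₂ = 2.51×10⁻¹⁴ W
P_tot = 1.48×10⁻¹³ W → 10 log₁₀(P_tot / 10⁻³) = −98.3 dBm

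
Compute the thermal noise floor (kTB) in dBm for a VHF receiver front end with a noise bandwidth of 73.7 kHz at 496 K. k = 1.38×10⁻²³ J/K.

−123.0 dBm

P_n = kTB = 1.38×10⁻²³ × 496 × 7.37×10⁴ = 5.04×10⁻¹⁶ W
In dBm: 10 log₁₀(5.04×10⁻¹⁶ / 10⁻³) = −123.0 dBm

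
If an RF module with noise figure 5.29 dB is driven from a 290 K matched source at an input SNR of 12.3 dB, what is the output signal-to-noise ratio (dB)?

By definition F = SNR_in/SNR_out, so in dB: SNR_out = SNR_in − NF
SNR_out = 12.3 − 5.29 = 7.01 dB

7.01 dB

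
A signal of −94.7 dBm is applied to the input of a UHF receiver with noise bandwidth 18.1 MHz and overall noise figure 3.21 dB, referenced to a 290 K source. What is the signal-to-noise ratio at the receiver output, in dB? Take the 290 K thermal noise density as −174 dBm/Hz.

Noise floor: N = −174 + 10 log₁₀(B) + NF
10 log₁₀(1.81×10⁷) = 72.58 dB
N = −174 + 72.58 + 3.21 = −98.21 dBm
SNR = P_sig − N = −94.7 − (−98.21) = 3.51 dB → 3.5 dB

3.5 dB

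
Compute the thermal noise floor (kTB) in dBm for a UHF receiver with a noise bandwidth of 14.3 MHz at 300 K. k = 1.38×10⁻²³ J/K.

−102.3 dBm

P_n = kTB = 1.38×10⁻²³ × 300 × 1.43×10⁷ = 5.92×10⁻¹⁴ W
In dBm: 10 log₁₀(5.92×10⁻¹⁴ / 10⁻³) = −102.3 dBm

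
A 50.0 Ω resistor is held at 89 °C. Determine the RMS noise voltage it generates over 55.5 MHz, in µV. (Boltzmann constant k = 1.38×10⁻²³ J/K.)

7.45 µV

T = 89 °C + 273.15 = 362.15 K
V_n = √(4kTRB)
4kTRB = 4 × 1.38×10⁻²³ × 362.15 × 5.00×10¹ × 5.55×10⁷ = 5.55×10⁻¹¹ V²
V_n = √(5.55×10⁻¹¹) = 7.45×10⁻⁶ V = 7.45 µV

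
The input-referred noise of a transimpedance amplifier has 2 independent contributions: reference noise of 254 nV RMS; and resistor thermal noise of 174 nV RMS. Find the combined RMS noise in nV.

Uncorrelated sources add in power (mean-square): V_tot = √(ΣV_i²)
V_tot = √[(2.54×10⁻⁷)² + (1.74×10⁻⁷)²] = 3.08×10⁻⁷ V = 308 nV

308 nV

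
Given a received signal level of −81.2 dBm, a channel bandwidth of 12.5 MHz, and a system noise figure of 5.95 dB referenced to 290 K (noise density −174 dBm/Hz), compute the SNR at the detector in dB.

Noise floor: N = −174 + 10 log₁₀(B) + NF
10 log₁₀(1.25×10⁷) = 70.97 dB
N = −174 + 70.97 + 5.95 = −97.08 dBm
SNR = P_sig − N = −81.2 − (−97.08) = 15.88 dB → 15.9 dB

15.9 dB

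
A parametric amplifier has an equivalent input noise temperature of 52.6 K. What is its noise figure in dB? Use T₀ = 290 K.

F = 1 + T_e/T₀ = 1 + 52.6/290 = 1.18138
NF = 10 log₁₀(1.18138) = 0.724 dB

0.724 dB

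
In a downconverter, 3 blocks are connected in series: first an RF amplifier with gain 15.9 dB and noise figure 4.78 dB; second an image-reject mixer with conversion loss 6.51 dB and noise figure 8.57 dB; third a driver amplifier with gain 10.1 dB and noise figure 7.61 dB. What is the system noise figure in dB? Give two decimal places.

5.70 dB

Convert to linear (a loss of L dB is a gain of −L dB): F_i = 10^(NF_i/10), G_i = 10^(G_i,dB/10)
  Stage 1: F_1 = 10^(4.78/10) = 3.006, G_1 = 10^(15.9/10) = 38.90
  Stage 2: F_2 = 10^(8.57/10) = 7.194, G_2 = 10^(−6.51/10) = 0.2234
  Stage 3: F_3 = 10^(7.61/10) = 5.768, G_3 = 10^(10.1/10) = 10.23
Friis cascade:
  F = 3.006 + (7.194 − 1)/38.90 + (5.768 − 1)/8.690 = 3.714
NF = 10 log₁₀(3.714) = 5.70 dB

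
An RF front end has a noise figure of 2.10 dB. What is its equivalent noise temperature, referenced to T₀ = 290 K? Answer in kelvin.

F = 10^(2.10/10) = 1.62181
T_e = (F − 1)·T₀ = (1.62181 − 1) × 290 = 180 K

180 K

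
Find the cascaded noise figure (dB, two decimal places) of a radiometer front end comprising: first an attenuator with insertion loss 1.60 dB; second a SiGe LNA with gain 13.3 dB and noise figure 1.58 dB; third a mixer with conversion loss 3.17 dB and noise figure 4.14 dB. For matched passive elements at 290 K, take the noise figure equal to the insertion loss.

3.40 dB

Convert to linear (a loss of L dB is a gain of −L dB): F_i = 10^(NF_i/10), G_i = 10^(G_i,dB/10)
  Stage 1: F_1 = 10^(1.60/10) = 1.445, G_1 = 10^(−1.60/10) = 0.6918
  Stage 2: F_2 = 10^(1.58/10) = 1.439, G_2 = 10^(13.3/10) = 21.38
  Stage 3: F_3 = 10^(4.14/10) = 2.594, G_3 = 10^(−3.17/10) = 0.4819
Friis cascade:
  F = 1.445 + (1.439 − 1)/0.6918 + (2.594 − 1)/14.79 = 2.187
NF = 10 log₁₀(2.187) = 3.40 dB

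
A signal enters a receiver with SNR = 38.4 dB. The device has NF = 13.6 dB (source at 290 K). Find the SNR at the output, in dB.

24.8 dB

By definition F = SNR_in/SNR_out, so in dB: SNR_out = SNR_in − NF
SNR_out = 38.4 − 13.6 = 24.8 dB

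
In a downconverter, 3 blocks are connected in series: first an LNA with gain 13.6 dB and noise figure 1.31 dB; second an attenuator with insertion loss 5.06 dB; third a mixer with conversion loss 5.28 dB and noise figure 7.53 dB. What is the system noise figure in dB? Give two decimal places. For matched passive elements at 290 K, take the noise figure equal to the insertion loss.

3.22 dB

Convert to linear (a loss of L dB is a gain of −L dB): F_i = 10^(NF_i/10), G_i = 10^(G_i,dB/10)
  Stage 1: F_1 = 10^(1.31/10) = 1.352, G_1 = 10^(13.6/10) = 22.91
  Stage 2: F_2 = 10^(5.06/10) = 3.206, G_2 = 10^(−5.06/10) = 0.3119
  Stage 3: F_3 = 10^(7.53/10) = 5.662, G_3 = 10^(−5.28/10) = 0.2965
Friis cascade:
  F = 1.352 + (3.206 − 1)/22.91 + (5.662 − 1)/7.145 = 2.101
NF = 10 log₁₀(2.101) = 3.22 dB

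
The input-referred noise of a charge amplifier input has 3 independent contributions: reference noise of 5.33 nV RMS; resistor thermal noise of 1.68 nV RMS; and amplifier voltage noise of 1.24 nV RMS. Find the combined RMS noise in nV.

Uncorrelated sources add in power (mean-square): V_tot = √(ΣV_i²)
V_tot = √[(5.33×10⁻⁹)² + (1.68×10⁻⁹)² + (1.24×10⁻⁹)²] = 5.72×10⁻⁹ V = 5.72 nV

5.72 nV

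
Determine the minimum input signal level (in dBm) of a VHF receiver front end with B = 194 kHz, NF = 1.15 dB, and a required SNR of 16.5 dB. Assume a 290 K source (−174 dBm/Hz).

−103.5 dBm

Sensitivity = −174 + 10 log₁₀(B) + NF + SNR_min
= −174 + 52.88 + 1.15 + 16.5
= −103.47 dBm → −103.5 dBm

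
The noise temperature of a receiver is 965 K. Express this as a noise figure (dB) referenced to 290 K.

6.36 dB

F = 1 + T_e/T₀ = 1 + 965/290 = 4.32759
NF = 10 log₁₀(4.32759) = 6.36 dB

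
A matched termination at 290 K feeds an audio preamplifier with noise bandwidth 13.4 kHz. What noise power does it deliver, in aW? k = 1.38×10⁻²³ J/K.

53.6 aW

P_n = kTB = 1.38×10⁻²³ × 290 × 1.34×10⁴ = 5.36×10⁻¹⁷ W = 53.6 aW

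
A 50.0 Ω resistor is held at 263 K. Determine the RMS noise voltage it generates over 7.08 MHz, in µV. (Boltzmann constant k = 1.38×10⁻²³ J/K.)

V_n = √(4kTRB)
4kTRB = 4 × 1.38×10⁻²³ × 263 × 5.00×10¹ × 7.08×10⁶ = 5.14×10⁻¹² V²
V_n = √(5.14×10⁻¹²) = 2.27×10⁻⁶ V = 2.27 µV

2.27 µV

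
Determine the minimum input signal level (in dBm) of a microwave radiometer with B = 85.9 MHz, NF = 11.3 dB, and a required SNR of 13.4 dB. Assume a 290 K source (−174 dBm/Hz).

Sensitivity = −174 + 10 log₁₀(B) + NF + SNR_min
= −174 + 79.34 + 11.3 + 13.4
= −69.96 dBm → −70.0 dBm

−70.0 dBm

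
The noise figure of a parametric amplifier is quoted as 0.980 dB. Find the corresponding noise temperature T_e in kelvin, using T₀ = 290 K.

F = 10^(0.980/10) = 1.25314
T_e = (F − 1)·T₀ = (1.25314 − 1) × 290 = 73.4 K

73.4 K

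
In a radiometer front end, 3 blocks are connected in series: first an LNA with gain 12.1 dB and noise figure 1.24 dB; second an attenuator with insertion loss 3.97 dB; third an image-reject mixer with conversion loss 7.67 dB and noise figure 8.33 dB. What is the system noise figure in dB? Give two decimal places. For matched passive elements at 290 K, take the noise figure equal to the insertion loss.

Convert to linear (a loss of L dB is a gain of −L dB): F_i = 10^(NF_i/10), G_i = 10^(G_i,dB/10)
  Stage 1: F_1 = 10^(1.24/10) = 1.330, G_1 = 10^(12.1/10) = 16.22
  Stage 2: F_2 = 10^(3.97/10) = 2.495, G_2 = 10^(−3.97/10) = 0.4009
  Stage 3: F_3 = 10^(8.33/10) = 6.808, G_3 = 10^(−7.67/10) = 0.1710
Friis cascade:
  F = 1.330 + (2.495 − 1)/16.22 + (6.808 − 1)/6.501 = 2.316
NF = 10 log₁₀(2.316) = 3.65 dB

3.65 dB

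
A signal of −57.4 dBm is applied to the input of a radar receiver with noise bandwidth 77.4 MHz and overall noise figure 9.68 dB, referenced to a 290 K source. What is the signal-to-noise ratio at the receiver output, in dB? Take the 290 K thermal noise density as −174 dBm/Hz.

28.0 dB

Noise floor: N = −174 + 10 log₁₀(B) + NF
10 log₁₀(7.74×10⁷) = 78.89 dB
N = −174 + 78.89 + 9.68 = −85.43 dBm
SNR = P_sig − N = −57.4 − (−85.43) = 28.03 dB → 28.0 dB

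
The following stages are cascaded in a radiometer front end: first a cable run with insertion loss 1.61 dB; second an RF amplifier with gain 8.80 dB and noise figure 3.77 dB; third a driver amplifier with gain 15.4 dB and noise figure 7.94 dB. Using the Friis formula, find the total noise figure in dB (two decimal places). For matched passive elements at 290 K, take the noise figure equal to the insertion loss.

Convert to linear (a loss of L dB is a gain of −L dB): F_i = 10^(NF_i/10), G_i = 10^(G_i,dB/10)
  Stage 1: F_1 = 10^(1.61/10) = 1.449, G_1 = 10^(−1.61/10) = 0.6902
  Stage 2: F_2 = 10^(3.77/10) = 2.382, G_2 = 10^(8.80/10) = 7.586
  Stage 3: F_3 = 10^(7.94/10) = 6.223, G_3 = 10^(15.4/10) = 34.67
Friis cascade:
  F = 1.449 + (2.382 − 1)/0.6902 + (6.223 − 1)/5.236 = 4.449
NF = 10 log₁₀(4.449) = 6.48 dB

6.48 dB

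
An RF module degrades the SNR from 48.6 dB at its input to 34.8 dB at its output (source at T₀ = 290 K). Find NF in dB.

13.8 dB

NF (dB) = SNR_in(dB) − SNR_out(dB) when the source is at T₀
NF = 48.6 − 34.8 = 13.8 dB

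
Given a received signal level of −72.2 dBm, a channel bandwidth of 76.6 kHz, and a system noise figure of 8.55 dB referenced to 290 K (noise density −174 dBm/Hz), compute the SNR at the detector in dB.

Noise floor: N = −174 + 10 log₁₀(B) + NF
10 log₁₀(7.66×10⁴) = 48.84 dB
N = −174 + 48.84 + 8.55 = −116.61 dBm
SNR = P_sig − N = −72.2 − (−116.61) = 44.41 dB → 44.4 dB

44.4 dB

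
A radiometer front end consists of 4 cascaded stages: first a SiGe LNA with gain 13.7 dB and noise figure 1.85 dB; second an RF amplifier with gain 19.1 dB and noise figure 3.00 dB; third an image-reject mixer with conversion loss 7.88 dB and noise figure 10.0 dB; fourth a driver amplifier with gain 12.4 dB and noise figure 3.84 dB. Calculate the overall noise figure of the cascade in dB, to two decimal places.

1.99 dB

Convert to linear (a loss of L dB is a gain of −L dB): F_i = 10^(NF_i/10), G_i = 10^(G_i,dB/10)
  Stage 1: F_1 = 10^(1.85/10) = 1.531, G_1 = 10^(13.7/10) = 23.44
  Stage 2: F_2 = 10^(3.00/10) = 1.995, G_2 = 10^(19.1/10) = 81.28
  Stage 3: F_3 = 10^(10.0/10) = 10.00, G_3 = 10^(−7.88/10) = 0.1629
  Stage 4: F_4 = 10^(3.84/10) = 2.421, G_4 = 10^(12.4/10) = 17.38
Friis cascade:
  F = 1.531 + (1.995 − 1)/23.44 + (10.00 − 1)/1905 + (2.421 − 1)/310.5 = 1.583
NF = 10 log₁₀(1.583) = 1.99 dB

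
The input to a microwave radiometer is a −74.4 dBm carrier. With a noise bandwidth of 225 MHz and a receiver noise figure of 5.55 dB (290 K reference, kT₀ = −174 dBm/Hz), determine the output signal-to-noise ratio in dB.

Noise floor: N = −174 + 10 log₁₀(B) + NF
10 log₁₀(2.25×10⁸) = 83.52 dB
N = −174 + 83.52 + 5.55 = −84.93 dBm
SNR = P_sig − N = −74.4 − (−84.93) = 10.53 dB → 10.5 dB

10.5 dB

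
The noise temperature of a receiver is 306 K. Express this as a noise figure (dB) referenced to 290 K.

3.13 dB

F = 1 + T_e/T₀ = 1 + 306/290 = 2.05517
NF = 10 log₁₀(2.05517) = 3.13 dB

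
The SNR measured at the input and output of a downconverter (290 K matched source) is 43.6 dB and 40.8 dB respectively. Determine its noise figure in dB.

2.8 dB

NF (dB) = SNR_in(dB) − SNR_out(dB) when the source is at T₀
NF = 43.6 − 40.8 = 2.8 dB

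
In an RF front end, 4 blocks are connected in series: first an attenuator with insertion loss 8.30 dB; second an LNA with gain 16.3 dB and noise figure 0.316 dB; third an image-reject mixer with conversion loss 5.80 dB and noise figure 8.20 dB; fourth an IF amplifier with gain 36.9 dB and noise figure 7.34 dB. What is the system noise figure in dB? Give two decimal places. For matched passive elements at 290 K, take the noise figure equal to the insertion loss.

Convert to linear (a loss of L dB is a gain of −L dB): F_i = 10^(NF_i/10), G_i = 10^(G_i,dB/10)
  Stage 1: F_1 = 10^(8.30/10) = 6.761, G_1 = 10^(−8.30/10) = 0.1479
  Stage 2: F_2 = 10^(0.316/10) = 1.075, G_2 = 10^(16.3/10) = 42.66
  Stage 3: F_3 = 10^(8.20/10) = 6.607, G_3 = 10^(−5.80/10) = 0.2630
  Stage 4: F_4 = 10^(7.34/10) = 5.420, G_4 = 10^(36.9/10) = 4898
Friis cascade:
  F = 6.761 + (1.075 − 1)/0.1479 + (6.607 − 1)/6.310 + (5.420 − 1)/1.660 = 10.82
NF = 10 log₁₀(10.82) = 10.34 dB

10.34 dB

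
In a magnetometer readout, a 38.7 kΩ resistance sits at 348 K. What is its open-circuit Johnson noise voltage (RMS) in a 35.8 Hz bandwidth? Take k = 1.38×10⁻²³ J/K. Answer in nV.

163 nV

V_n = √(4kTRB)
4kTRB = 4 × 1.38×10⁻²³ × 348 × 3.87×10⁴ × 3.58×10¹ = 2.66×10⁻¹⁴ V²
V_n = √(2.66×10⁻¹⁴) = 1.63×10⁻⁷ V = 163 nV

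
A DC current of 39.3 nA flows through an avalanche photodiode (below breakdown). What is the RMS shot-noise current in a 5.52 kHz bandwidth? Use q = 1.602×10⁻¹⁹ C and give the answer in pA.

I_n = √(2qI·B)
2qI·B = 2 × 1.602×10⁻¹⁹ × 3.93×10⁻⁸ × 5.52×10³ = 6.95×10⁻²³ A²
I_n = √(6.95×10⁻²³) = 8.34×10⁻¹² A = 8.34 pA

8.34 pA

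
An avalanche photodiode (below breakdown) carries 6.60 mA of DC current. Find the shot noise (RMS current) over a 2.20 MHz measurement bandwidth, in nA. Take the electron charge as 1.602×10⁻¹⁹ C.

I_n = √(2qI·B)
2qI·B = 2 × 1.602×10⁻¹⁹ × 6.60×10⁻³ × 2.20×10⁶ = 4.65×10⁻¹⁵ A²
I_n = √(4.65×10⁻¹⁵) = 6.82×10⁻⁸ A = 68.2 nA

68.2 nA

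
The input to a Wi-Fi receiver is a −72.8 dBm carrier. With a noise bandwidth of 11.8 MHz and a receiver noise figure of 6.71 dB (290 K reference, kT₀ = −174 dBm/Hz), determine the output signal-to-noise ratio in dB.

Noise floor: N = −174 + 10 log₁₀(B) + NF
10 log₁₀(1.18×10⁷) = 70.72 dB
N = −174 + 70.72 + 6.71 = −96.57 dBm
SNR = P_sig − N = −72.8 − (−96.57) = 23.77 dB → 23.8 dB

23.8 dB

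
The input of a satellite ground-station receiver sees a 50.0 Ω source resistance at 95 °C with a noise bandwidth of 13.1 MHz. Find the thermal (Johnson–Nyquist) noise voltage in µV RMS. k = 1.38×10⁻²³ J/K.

3.65 µV

T = 95 °C + 273.15 = 368.15 K
V_n = √(4kTRB)
4kTRB = 4 × 1.38×10⁻²³ × 368.15 × 5.00×10¹ × 1.31×10⁷ = 1.33×10⁻¹¹ V²
V_n = √(1.33×10⁻¹¹) = 3.65×10⁻⁶ V = 3.65 µV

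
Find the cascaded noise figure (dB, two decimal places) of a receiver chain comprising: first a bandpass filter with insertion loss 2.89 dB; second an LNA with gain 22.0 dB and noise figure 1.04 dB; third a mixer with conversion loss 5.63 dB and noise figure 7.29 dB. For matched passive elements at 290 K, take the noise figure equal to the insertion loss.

4.02 dB

Convert to linear (a loss of L dB is a gain of −L dB): F_i = 10^(NF_i/10), G_i = 10^(G_i,dB/10)
  Stage 1: F_1 = 10^(2.89/10) = 1.945, G_1 = 10^(−2.89/10) = 0.5140
  Stage 2: F_2 = 10^(1.04/10) = 1.271, G_2 = 10^(22.0/10) = 158.5
  Stage 3: F_3 = 10^(7.29/10) = 5.358, G_3 = 10^(−5.63/10) = 0.2735
Friis cascade:
  F = 1.945 + (1.271 − 1)/0.5140 + (5.358 − 1)/81.47 = 2.525
NF = 10 log₁₀(2.525) = 4.02 dB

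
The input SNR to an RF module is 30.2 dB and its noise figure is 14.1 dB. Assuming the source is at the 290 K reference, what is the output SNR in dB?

By definition F = SNR_in/SNR_out, so in dB: SNR_out = SNR_in − NF
SNR_out = 30.2 − 14.1 = 16.1 dB

16.1 dB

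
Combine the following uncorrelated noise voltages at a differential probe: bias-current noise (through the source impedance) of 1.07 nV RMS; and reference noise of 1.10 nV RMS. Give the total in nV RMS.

1.53 nV

Uncorrelated sources add in power (mean-square): V_tot = √(ΣV_i²)
V_tot = √[(1.07×10⁻⁹)² + (1.10×10⁻⁹)²] = 1.53×10⁻⁹ V = 1.53 nV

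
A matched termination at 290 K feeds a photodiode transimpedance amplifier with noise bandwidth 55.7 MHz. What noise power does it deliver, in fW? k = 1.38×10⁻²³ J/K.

223 fW

P_n = kTB = 1.38×10⁻²³ × 290 × 5.57×10⁷ = 2.23×10⁻¹³ W = 223 fW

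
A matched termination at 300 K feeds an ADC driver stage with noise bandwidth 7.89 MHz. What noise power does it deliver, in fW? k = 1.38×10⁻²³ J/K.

P_n = kTB = 1.38×10⁻²³ × 300 × 7.89×10⁶ = 3.27×10⁻¹⁴ W = 32.7 fW

32.7 fW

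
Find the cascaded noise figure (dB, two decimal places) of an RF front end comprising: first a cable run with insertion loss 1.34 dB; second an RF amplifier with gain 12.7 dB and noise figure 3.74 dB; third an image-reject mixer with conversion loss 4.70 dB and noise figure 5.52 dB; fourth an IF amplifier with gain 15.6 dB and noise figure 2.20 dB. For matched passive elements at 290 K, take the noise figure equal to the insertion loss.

5.50 dB

Convert to linear (a loss of L dB is a gain of −L dB): F_i = 10^(NF_i/10), G_i = 10^(G_i,dB/10)
  Stage 1: F_1 = 10^(1.34/10) = 1.361, G_1 = 10^(−1.34/10) = 0.7345
  Stage 2: F_2 = 10^(3.74/10) = 2.366, G_2 = 10^(12.7/10) = 18.62
  Stage 3: F_3 = 10^(5.52/10) = 3.565, G_3 = 10^(−4.70/10) = 0.3388
  Stage 4: F_4 = 10^(2.20/10) = 1.660, G_4 = 10^(15.6/10) = 36.31
Friis cascade:
  F = 1.361 + (2.366 − 1)/0.7345 + (3.565 − 1)/13.68 + (1.660 − 1)/4.634 = 3.551
NF = 10 log₁₀(3.551) = 5.50 dB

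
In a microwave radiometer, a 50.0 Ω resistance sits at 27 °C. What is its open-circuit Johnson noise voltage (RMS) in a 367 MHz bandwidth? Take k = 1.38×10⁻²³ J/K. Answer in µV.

T = 27 °C + 273.15 = 300.15 K
V_n = √(4kTRB)
4kTRB = 4 × 1.38×10⁻²³ × 300.15 × 5.00×10¹ × 3.67×10⁸ = 3.04×10⁻¹⁰ V²
V_n = √(3.04×10⁻¹⁰) = 1.74×10⁻⁵ V = 17.4 µV

17.4 µV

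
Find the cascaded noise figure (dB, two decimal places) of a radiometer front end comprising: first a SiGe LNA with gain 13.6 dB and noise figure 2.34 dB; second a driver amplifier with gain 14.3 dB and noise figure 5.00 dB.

Convert to linear (a loss of L dB is a gain of −L dB): F_i = 10^(NF_i/10), G_i = 10^(G_i,dB/10)
  Stage 1: F_1 = 10^(2.34/10) = 1.714, G_1 = 10^(13.6/10) = 22.91
  Stage 2: F_2 = 10^(5.00/10) = 3.162, G_2 = 10^(14.3/10) = 26.92
Friis cascade:
  F = 1.714 + (3.162 − 1)/22.91 = 1.808
NF = 10 log₁₀(1.808) = 2.57 dB

2.57 dB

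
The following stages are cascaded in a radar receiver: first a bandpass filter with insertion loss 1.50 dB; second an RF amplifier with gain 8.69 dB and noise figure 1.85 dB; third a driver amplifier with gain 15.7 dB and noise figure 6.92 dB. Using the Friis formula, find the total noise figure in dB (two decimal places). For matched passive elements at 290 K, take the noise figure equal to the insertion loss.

Convert to linear (a loss of L dB is a gain of −L dB): F_i = 10^(NF_i/10), G_i = 10^(G_i,dB/10)
  Stage 1: F_1 = 10^(1.50/10) = 1.413, G_1 = 10^(−1.50/10) = 0.7079
  Stage 2: F_2 = 10^(1.85/10) = 1.531, G_2 = 10^(8.69/10) = 7.396
  Stage 3: F_3 = 10^(6.92/10) = 4.920, G_3 = 10^(15.7/10) = 37.15
Friis cascade:
  F = 1.413 + (1.531 − 1)/0.7079 + (4.920 − 1)/5.236 = 2.911
NF = 10 log₁₀(2.911) = 4.64 dB

4.64 dB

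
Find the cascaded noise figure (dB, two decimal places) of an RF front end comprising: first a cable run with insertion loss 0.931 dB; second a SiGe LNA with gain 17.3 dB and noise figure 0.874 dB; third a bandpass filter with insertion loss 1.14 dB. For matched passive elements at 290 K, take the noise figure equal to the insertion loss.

1.82 dB

Convert to linear (a loss of L dB is a gain of −L dB): F_i = 10^(NF_i/10), G_i = 10^(G_i,dB/10)
  Stage 1: F_1 = 10^(0.931/10) = 1.239, G_1 = 10^(−0.931/10) = 0.8070
  Stage 2: F_2 = 10^(0.874/10) = 1.223, G_2 = 10^(17.3/10) = 53.70
  Stage 3: F_3 = 10^(1.14/10) = 1.300, G_3 = 10^(−1.14/10) = 0.7691
Friis cascade:
  F = 1.239 + (1.223 − 1)/0.8070 + (1.300 − 1)/43.34 = 1.522
NF = 10 log₁₀(1.522) = 1.82 dB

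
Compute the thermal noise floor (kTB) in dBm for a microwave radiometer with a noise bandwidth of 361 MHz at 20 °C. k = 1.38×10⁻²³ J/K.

−88.4 dBm

T = 20 °C + 273.15 = 293.15 K
P_n = kTB = 1.38×10⁻²³ × 293.15 × 3.61×10⁸ = 1.46×10⁻¹² W
In dBm: 10 log₁₀(1.46×10⁻¹² / 10⁻³) = −88.4 dBm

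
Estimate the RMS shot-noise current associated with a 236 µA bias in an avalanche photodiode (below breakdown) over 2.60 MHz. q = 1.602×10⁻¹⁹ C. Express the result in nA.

I_n = √(2qI·B)
2qI·B = 2 × 1.602×10⁻¹⁹ × 2.36×10⁻⁴ × 2.60×10⁶ = 1.97×10⁻¹⁶ A²
I_n = √(1.97×10⁻¹⁶) = 1.40×10⁻⁸ A = 14.0 nA

14.0 nA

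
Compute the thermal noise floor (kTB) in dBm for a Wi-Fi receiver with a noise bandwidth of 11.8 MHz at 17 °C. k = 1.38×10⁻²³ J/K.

T = 17 °C + 273.15 = 290.15 K
P_n = kTB = 1.38×10⁻²³ × 290.15 × 1.18×10⁷ = 4.72×10⁻¹⁴ W
In dBm: 10 log₁₀(4.72×10⁻¹⁴ / 10⁻³) = −103.3 dBm

−103.3 dBm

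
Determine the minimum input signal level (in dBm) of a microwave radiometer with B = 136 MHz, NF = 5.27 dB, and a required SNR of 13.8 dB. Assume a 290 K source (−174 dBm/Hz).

−73.6 dBm

Sensitivity = −174 + 10 log₁₀(B) + NF + SNR_min
= −174 + 81.34 + 5.27 + 13.8
= −73.59 dBm → −73.6 dBm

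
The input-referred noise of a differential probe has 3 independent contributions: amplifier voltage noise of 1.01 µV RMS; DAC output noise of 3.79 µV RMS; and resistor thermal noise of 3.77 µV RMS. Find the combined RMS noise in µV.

Uncorrelated sources add in power (mean-square): V_tot = √(ΣV_i²)
V_tot = √[(1.01×10⁻⁶)² + (3.79×10⁻⁶)² + (3.77×10⁻⁶)²] = 5.44×10⁻⁶ V = 5.44 µV

5.44 µV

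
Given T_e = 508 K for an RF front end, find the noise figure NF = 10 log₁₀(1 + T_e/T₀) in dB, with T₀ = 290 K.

4.40 dB

F = 1 + T_e/T₀ = 1 + 508/290 = 2.75172
NF = 10 log₁₀(2.75172) = 4.40 dB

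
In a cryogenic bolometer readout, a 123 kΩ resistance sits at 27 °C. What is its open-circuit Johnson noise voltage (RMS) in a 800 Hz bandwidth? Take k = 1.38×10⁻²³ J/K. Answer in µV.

1.28 µV

T = 27 °C + 273.15 = 300.15 K
V_n = √(4kTRB)
4kTRB = 4 × 1.38×10⁻²³ × 300.15 × 1.23×10⁵ × 8.00×10² = 1.63×10⁻¹² V²
V_n = √(1.63×10⁻¹²) = 1.28×10⁻⁶ V = 1.28 µV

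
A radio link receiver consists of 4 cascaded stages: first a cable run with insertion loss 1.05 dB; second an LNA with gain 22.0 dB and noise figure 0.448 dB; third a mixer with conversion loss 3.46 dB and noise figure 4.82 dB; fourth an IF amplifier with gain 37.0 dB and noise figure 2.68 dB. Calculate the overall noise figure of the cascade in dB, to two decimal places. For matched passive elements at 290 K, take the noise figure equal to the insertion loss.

Convert to linear (a loss of L dB is a gain of −L dB): F_i = 10^(NF_i/10), G_i = 10^(G_i,dB/10)
  Stage 1: F_1 = 10^(1.05/10) = 1.274, G_1 = 10^(−1.05/10) = 0.7852
  Stage 2: F_2 = 10^(0.448/10) = 1.109, G_2 = 10^(22.0/10) = 158.5
  Stage 3: F_3 = 10^(4.82/10) = 3.034, G_3 = 10^(−3.46/10) = 0.4508
  Stage 4: F_4 = 10^(2.68/10) = 1.854, G_4 = 10^(37.0/10) = 5012
Friis cascade:
  F = 1.274 + (1.109 − 1)/0.7852 + (3.034 − 1)/124.5 + (1.854 − 1)/56.10 = 1.443
NF = 10 log₁₀(1.443) = 1.59 dB

1.59 dB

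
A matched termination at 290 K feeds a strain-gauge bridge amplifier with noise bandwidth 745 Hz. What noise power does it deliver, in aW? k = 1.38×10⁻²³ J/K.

2.98 aW

P_n = kTB = 1.38×10⁻²³ × 290 × 7.45×10² = 2.98×10⁻¹⁸ W = 2.98 aW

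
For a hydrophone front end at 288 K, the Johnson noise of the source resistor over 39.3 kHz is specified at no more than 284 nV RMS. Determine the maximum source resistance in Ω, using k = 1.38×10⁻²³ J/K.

Johnson–Nyquist: V_n = √(4kTRB) ⇒ R = V_n² / (4kTB)
4kTB = 4 × 1.38×10⁻²³ × 288 × 3.93×10⁴ = 6.25×10⁻¹⁶
R = (2.84×10⁻⁷)² / 6.25×10⁻¹⁶ = 1.29×10² Ω = 129 Ω

129 Ω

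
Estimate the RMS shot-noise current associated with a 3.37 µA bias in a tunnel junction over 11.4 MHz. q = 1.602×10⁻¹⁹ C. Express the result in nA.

3.51 nA

I_n = √(2qI·B)
2qI·B = 2 × 1.602×10⁻¹⁹ × 3.37×10⁻⁶ × 1.14×10⁷ = 1.23×10⁻¹⁷ A²
I_n = √(1.23×10⁻¹⁷) = 3.51×10⁻⁹ A = 3.51 nA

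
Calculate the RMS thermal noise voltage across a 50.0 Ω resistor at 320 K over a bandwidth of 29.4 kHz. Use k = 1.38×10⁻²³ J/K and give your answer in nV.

V_n = √(4kTRB)
4kTRB = 4 × 1.38×10⁻²³ × 320 × 5.00×10¹ × 2.94×10⁴ = 2.60×10⁻¹⁴ V²
V_n = √(2.60×10⁻¹⁴) = 1.61×10⁻⁷ V = 161 nV

161 nV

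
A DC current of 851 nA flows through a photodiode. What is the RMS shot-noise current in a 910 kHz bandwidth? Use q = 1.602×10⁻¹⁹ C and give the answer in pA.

498 pA

I_n = √(2qI·B)
2qI·B = 2 × 1.602×10⁻¹⁹ × 8.51×10⁻⁷ × 9.10×10⁵ = 2.48×10⁻¹⁹ A²
I_n = √(2.48×10⁻¹⁹) = 4.98×10⁻¹⁰ A = 498 pA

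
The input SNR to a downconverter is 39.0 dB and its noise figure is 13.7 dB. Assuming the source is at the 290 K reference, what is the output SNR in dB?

25.3 dB

By definition F = SNR_in/SNR_out, so in dB: SNR_out = SNR_in − NF
SNR_out = 39.0 − 13.7 = 25.3 dB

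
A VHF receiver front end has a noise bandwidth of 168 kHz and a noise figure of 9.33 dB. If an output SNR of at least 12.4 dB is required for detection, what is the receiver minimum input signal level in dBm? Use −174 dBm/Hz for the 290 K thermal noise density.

Sensitivity = −174 + 10 log₁₀(B) + NF + SNR_min
= −174 + 52.25 + 9.33 + 12.4
= −100.02 dBm → −100.0 dBm

−100.0 dBm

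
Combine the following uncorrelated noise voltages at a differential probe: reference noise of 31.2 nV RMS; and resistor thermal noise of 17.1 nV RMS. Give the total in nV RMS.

Uncorrelated sources add in power (mean-square): V_tot = √(ΣV_i²)
V_tot = √[(3.12×10⁻⁸)² + (1.71×10⁻⁸)²] = 3.56×10⁻⁸ V = 35.6 nV

35.6 nV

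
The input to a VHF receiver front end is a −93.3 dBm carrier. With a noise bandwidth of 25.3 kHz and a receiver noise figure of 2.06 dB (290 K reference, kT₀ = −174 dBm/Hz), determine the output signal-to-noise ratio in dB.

34.6 dB

Noise floor: N = −174 + 10 log₁₀(B) + NF
10 log₁₀(2.53×10⁴) = 44.03 dB
N = −174 + 44.03 + 2.06 = −127.91 dBm
SNR = P_sig − N = −93.3 − (−127.91) = 34.61 dB → 34.6 dB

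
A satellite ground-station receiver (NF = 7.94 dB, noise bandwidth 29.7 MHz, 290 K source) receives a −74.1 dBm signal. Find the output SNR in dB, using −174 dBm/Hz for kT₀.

17.2 dB

Noise floor: N = −174 + 10 log₁₀(B) + NF
10 log₁₀(2.97×10⁷) = 74.73 dB
N = −174 + 74.73 + 7.94 = −91.33 dBm
SNR = P_sig − N = −74.1 − (−91.33) = 17.23 dB → 17.2 dB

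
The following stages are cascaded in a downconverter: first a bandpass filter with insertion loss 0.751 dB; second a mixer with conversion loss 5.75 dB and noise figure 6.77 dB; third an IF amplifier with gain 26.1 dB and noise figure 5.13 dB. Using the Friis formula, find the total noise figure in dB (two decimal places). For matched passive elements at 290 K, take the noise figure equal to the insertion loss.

Convert to linear (a loss of L dB is a gain of −L dB): F_i = 10^(NF_i/10), G_i = 10^(G_i,dB/10)
  Stage 1: F_1 = 10^(0.751/10) = 1.189, G_1 = 10^(−0.751/10) = 0.8412
  Stage 2: F_2 = 10^(6.77/10) = 4.753, G_2 = 10^(−5.75/10) = 0.2661
  Stage 3: F_3 = 10^(5.13/10) = 3.258, G_3 = 10^(26.1/10) = 407.4
Friis cascade:
  F = 1.189 + (4.753 − 1)/0.8412 + (3.258 − 1)/0.2238 = 15.74
NF = 10 log₁₀(15.74) = 11.97 dB

11.97 dB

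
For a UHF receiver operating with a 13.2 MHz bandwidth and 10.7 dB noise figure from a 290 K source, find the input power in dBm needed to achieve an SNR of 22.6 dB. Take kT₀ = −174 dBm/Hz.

−69.5 dBm

Sensitivity = −174 + 10 log₁₀(B) + NF + SNR_min
= −174 + 71.21 + 10.7 + 22.6
= −69.49 dBm → −69.5 dBm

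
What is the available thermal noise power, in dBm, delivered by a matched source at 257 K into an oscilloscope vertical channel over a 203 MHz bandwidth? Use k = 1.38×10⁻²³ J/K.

−91.4 dBm

P_n = kTB = 1.38×10⁻²³ × 257 × 2.03×10⁸ = 7.20×10⁻¹³ W
In dBm: 10 log₁₀(7.20×10⁻¹³ / 10⁻³) = −91.4 dBm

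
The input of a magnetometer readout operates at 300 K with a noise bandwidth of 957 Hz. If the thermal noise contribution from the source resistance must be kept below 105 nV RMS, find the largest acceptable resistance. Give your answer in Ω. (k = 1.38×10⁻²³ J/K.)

Johnson–Nyquist: V_n = √(4kTRB) ⇒ R = V_n² / (4kTB)
4kTB = 4 × 1.38×10⁻²³ × 300 × 9.57×10² = 1.58×10⁻¹⁷
R = (1.05×10⁻⁷)² / 1.58×10⁻¹⁷ = 6.96×10² Ω = 696 Ω

696 Ω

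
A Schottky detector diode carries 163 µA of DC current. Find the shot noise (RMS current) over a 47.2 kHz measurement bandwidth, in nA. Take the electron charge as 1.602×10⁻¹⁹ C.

1.57 nA

I_n = √(2qI·B)
2qI·B = 2 × 1.602×10⁻¹⁹ × 1.63×10⁻⁴ × 4.72×10⁴ = 2.47×10⁻¹⁸ A²
I_n = √(2.47×10⁻¹⁸) = 1.57×10⁻⁹ A = 1.57 nA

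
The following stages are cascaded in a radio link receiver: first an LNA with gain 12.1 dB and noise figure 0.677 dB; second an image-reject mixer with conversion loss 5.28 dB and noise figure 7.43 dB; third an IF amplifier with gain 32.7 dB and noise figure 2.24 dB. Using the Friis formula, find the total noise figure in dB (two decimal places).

2.01 dB

Convert to linear (a loss of L dB is a gain of −L dB): F_i = 10^(NF_i/10), G_i = 10^(G_i,dB/10)
  Stage 1: F_1 = 10^(0.677/10) = 1.169, G_1 = 10^(12.1/10) = 16.22
  Stage 2: F_2 = 10^(7.43/10) = 5.534, G_2 = 10^(−5.28/10) = 0.2965
  Stage 3: F_3 = 10^(2.24/10) = 1.675, G_3 = 10^(32.7/10) = 1862
Friis cascade:
  F = 1.169 + (5.534 − 1)/16.22 + (1.675 − 1)/4.808 = 1.589
NF = 10 log₁₀(1.589) = 2.01 dB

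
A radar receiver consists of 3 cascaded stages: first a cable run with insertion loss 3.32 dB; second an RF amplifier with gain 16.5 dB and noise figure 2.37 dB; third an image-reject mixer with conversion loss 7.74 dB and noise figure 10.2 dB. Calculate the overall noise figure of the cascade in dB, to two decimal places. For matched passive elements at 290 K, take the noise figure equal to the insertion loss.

6.19 dB

Convert to linear (a loss of L dB is a gain of −L dB): F_i = 10^(NF_i/10), G_i = 10^(G_i,dB/10)
  Stage 1: F_1 = 10^(3.32/10) = 2.148, G_1 = 10^(−3.32/10) = 0.4656
  Stage 2: F_2 = 10^(2.37/10) = 1.726, G_2 = 10^(16.5/10) = 44.67
  Stage 3: F_3 = 10^(10.2/10) = 10.47, G_3 = 10^(−7.74/10) = 0.1683
Friis cascade:
  F = 2.148 + (1.726 − 1)/0.4656 + (10.47 − 1)/20.80 = 4.162
NF = 10 log₁₀(4.162) = 6.19 dB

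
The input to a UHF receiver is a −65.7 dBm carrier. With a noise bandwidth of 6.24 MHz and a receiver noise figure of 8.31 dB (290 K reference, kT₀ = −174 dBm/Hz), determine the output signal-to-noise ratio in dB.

32.0 dB

Noise floor: N = −174 + 10 log₁₀(B) + NF
10 log₁₀(6.24×10⁶) = 67.95 dB
N = −174 + 67.95 + 8.31 = −97.74 dBm
SNR = P_sig − N = −65.7 − (−97.74) = 32.04 dB → 32.0 dB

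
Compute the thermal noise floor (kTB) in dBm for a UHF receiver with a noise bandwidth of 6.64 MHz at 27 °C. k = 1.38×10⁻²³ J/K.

T = 27 °C + 273.15 = 300.15 K
P_n = kTB = 1.38×10⁻²³ × 300.15 × 6.64×10⁶ = 2.75×10⁻¹⁴ W
In dBm: 10 log₁₀(2.75×10⁻¹⁴ / 10⁻³) = −105.6 dBm

−105.6 dBm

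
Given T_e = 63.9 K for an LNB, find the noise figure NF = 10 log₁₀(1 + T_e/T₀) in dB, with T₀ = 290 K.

0.865 dB

F = 1 + T_e/T₀ = 1 + 63.9/290 = 1.22034
NF = 10 log₁₀(1.22034) = 0.865 dB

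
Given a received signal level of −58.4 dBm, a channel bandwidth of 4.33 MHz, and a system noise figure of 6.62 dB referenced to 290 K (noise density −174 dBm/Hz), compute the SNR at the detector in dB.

Noise floor: N = −174 + 10 log₁₀(B) + NF
10 log₁₀(4.33×10⁶) = 66.36 dB
N = −174 + 66.36 + 6.62 = −101.02 dBm
SNR = P_sig − N = −58.4 − (−101.02) = 42.62 dB → 42.6 dB

42.6 dB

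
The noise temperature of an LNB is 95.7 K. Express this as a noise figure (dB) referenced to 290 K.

1.24 dB

F = 1 + T_e/T₀ = 1 + 95.7/290 = 1.33
NF = 10 log₁₀(1.33) = 1.24 dB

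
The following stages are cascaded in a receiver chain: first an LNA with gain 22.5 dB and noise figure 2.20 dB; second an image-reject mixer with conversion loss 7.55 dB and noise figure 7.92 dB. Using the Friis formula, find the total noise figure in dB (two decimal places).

Convert to linear (a loss of L dB is a gain of −L dB): F_i = 10^(NF_i/10), G_i = 10^(G_i,dB/10)
  Stage 1: F_1 = 10^(2.20/10) = 1.660, G_1 = 10^(22.5/10) = 177.8
  Stage 2: F_2 = 10^(7.92/10) = 6.194, G_2 = 10^(−7.55/10) = 0.1758
Friis cascade:
  F = 1.660 + (6.194 − 1)/177.8 = 1.689
NF = 10 log₁₀(1.689) = 2.28 dB

2.28 dB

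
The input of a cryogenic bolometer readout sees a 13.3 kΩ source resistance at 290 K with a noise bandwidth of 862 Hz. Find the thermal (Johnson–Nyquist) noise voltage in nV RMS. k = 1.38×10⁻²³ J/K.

428 nV

V_n = √(4kTRB)
4kTRB = 4 × 1.38×10⁻²³ × 290 × 1.33×10⁴ × 8.62×10² = 1.84×10⁻¹³ V²
V_n = √(1.84×10⁻¹³) = 4.28×10⁻⁷ V = 428 nV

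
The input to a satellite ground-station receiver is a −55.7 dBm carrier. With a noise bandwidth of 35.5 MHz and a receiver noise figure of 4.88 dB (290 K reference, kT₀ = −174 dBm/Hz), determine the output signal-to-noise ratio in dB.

Noise floor: N = −174 + 10 log₁₀(B) + NF
10 log₁₀(3.55×10⁷) = 75.5 dB
N = −174 + 75.5 + 4.88 = −93.62 dBm
SNR = P_sig − N = −55.7 − (−93.62) = 37.92 dB → 37.9 dB

37.9 dB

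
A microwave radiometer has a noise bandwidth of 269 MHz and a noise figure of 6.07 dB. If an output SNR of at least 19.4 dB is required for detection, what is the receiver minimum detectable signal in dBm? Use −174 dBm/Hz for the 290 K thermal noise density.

−64.2 dBm

Sensitivity = −174 + 10 log₁₀(B) + NF + SNR_min
= −174 + 84.3 + 6.07 + 19.4
= −64.23 dBm → −64.2 dBm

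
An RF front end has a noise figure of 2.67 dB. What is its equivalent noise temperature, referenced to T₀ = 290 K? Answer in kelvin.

F = 10^(2.67/10) = 1.84927
T_e = (F − 1)·T₀ = (1.84927 − 1) × 290 = 246 K

246 K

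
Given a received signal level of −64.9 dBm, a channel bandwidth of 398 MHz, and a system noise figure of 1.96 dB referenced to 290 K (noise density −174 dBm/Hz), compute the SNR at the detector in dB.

21.1 dB

Noise floor: N = −174 + 10 log₁₀(B) + NF
10 log₁₀(3.98×10⁸) = 86 dB
N = −174 + 86 + 1.96 = −86.04 dBm
SNR = P_sig − N = −64.9 − (−86.04) = 21.14 dB → 21.1 dB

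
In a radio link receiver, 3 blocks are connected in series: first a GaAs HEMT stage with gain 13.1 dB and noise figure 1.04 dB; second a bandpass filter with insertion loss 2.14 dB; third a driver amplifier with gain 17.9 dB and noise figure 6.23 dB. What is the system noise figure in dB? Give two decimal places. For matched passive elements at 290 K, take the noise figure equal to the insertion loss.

1.93 dB

Convert to linear (a loss of L dB is a gain of −L dB): F_i = 10^(NF_i/10), G_i = 10^(G_i,dB/10)
  Stage 1: F_1 = 10^(1.04/10) = 1.271, G_1 = 10^(13.1/10) = 20.42
  Stage 2: F_2 = 10^(2.14/10) = 1.637, G_2 = 10^(−2.14/10) = 0.6109
  Stage 3: F_3 = 10^(6.23/10) = 4.198, G_3 = 10^(17.9/10) = 61.66
Friis cascade:
  F = 1.271 + (1.637 − 1)/20.42 + (4.198 − 1)/12.47 = 1.558
NF = 10 log₁₀(1.558) = 1.93 dB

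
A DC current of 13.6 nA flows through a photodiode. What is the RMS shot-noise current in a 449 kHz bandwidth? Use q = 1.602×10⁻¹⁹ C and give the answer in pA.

44.2 pA

I_n = √(2qI·B)
2qI·B = 2 × 1.602×10⁻¹⁹ × 1.36×10⁻⁸ × 4.49×10⁵ = 1.96×10⁻²¹ A²
I_n = √(1.96×10⁻²¹) = 4.42×10⁻¹¹ A = 44.2 pA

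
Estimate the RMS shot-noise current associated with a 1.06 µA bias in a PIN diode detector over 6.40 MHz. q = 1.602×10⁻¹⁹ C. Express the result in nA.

I_n = √(2qI·B)
2qI·B = 2 × 1.602×10⁻¹⁹ × 1.06×10⁻⁶ × 6.40×10⁶ = 2.17×10⁻¹⁸ A²
I_n = √(2.17×10⁻¹⁸) = 1.47×10⁻⁹ A = 1.47 nA

1.47 nA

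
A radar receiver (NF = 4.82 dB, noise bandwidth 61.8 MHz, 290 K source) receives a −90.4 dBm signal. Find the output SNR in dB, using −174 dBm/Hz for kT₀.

0.9 dB

Noise floor: N = −174 + 10 log₁₀(B) + NF
10 log₁₀(6.18×10⁷) = 77.91 dB
N = −174 + 77.91 + 4.82 = −91.27 dBm
SNR = P_sig − N = −90.4 − (−91.27) = 0.87 dB → 0.9 dB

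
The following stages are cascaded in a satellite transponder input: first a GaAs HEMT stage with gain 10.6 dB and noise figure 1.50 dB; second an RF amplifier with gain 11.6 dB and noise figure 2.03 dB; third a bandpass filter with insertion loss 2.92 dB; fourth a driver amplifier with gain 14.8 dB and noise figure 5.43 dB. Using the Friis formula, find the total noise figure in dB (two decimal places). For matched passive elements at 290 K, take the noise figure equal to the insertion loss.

Convert to linear (a loss of L dB is a gain of −L dB): F_i = 10^(NF_i/10), G_i = 10^(G_i,dB/10)
  Stage 1: F_1 = 10^(1.50/10) = 1.413, G_1 = 10^(10.6/10) = 11.48
  Stage 2: F_2 = 10^(2.03/10) = 1.596, G_2 = 10^(11.6/10) = 14.45
  Stage 3: F_3 = 10^(2.92/10) = 1.959, G_3 = 10^(−2.92/10) = 0.5105
  Stage 4: F_4 = 10^(5.43/10) = 3.491, G_4 = 10^(14.8/10) = 30.20
Friis cascade:
  F = 1.413 + (1.596 − 1)/11.48 + (1.959 − 1)/166.0 + (3.491 − 1)/84.72 = 1.500
NF = 10 log₁₀(1.500) = 1.76 dB

1.76 dB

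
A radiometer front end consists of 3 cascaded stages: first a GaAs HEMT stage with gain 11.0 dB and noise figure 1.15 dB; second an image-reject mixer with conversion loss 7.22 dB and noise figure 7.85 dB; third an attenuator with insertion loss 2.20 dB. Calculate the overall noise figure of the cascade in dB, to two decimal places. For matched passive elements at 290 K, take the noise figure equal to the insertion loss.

Convert to linear (a loss of L dB is a gain of −L dB): F_i = 10^(NF_i/10), G_i = 10^(G_i,dB/10)
  Stage 1: F_1 = 10^(1.15/10) = 1.303, G_1 = 10^(11.0/10) = 12.59
  Stage 2: F_2 = 10^(7.85/10) = 6.095, G_2 = 10^(−7.22/10) = 0.1897
  Stage 3: F_3 = 10^(2.20/10) = 1.660, G_3 = 10^(−2.20/10) = 0.6026
Friis cascade:
  F = 1.303 + (6.095 − 1)/12.59 + (1.660 − 1)/2.388 = 1.984
NF = 10 log₁₀(1.984) = 2.98 dB

2.98 dB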